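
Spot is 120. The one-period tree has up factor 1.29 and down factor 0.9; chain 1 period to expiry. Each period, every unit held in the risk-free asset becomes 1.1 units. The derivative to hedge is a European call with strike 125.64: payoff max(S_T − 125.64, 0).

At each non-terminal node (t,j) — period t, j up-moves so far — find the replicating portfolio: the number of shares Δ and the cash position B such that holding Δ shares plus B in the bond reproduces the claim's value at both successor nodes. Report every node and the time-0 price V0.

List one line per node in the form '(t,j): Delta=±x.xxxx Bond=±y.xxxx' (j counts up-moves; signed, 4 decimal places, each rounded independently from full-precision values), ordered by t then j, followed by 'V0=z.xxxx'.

No-arbitrage ⇒ martingale measure with p* = (R−d)/(u−d) = 0.5128.
At expiry t=1: V(1,0)=0.0000, V(1,1)=29.1600
(0,0): S=120.0000. Δ = (V_up−V_dn)/(S_up−S_dn) = (29.1600−0.0000)/(154.8000−108.0000) = 0.6231. V = [p*·29.1600 + (1−p*)·0.0000]/1.1 = 13.5944. B = V − Δ·S = -61.1748.
The time-0 hedge costs 13.5944, which is the no-arbitrage price.

(0,0): Delta=0.6231 Bond=-61.1748
V0=13.5944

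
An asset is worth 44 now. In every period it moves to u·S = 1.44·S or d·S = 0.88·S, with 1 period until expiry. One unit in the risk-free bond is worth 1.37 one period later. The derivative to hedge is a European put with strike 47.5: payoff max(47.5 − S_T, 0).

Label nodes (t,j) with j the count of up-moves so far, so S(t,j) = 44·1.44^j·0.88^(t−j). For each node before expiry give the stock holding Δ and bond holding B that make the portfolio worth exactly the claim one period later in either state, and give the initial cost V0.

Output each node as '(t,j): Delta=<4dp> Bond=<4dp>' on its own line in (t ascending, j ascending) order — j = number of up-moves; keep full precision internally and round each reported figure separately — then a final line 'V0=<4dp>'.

Since d<R<u, set p* = (R−d)/(u−d) = 0.8750; price each node as the discounted p*-expectation of its children.
At expiry t=1: V(1,0)=8.7800, V(1,1)=0.0000
  t=0,j=0: stock 44.0000 → up 63.3600 (V=0.0000), down 38.7200 (V=8.7800). Price 0.8011; hedge Δ=-0.3563, bond B=16.4797.
Check: Δ(0,0)·S0 + B(0,0) = 0.8011 = V0.

(0,0): Delta=-0.3563 Bond=16.4797
V0=0.8011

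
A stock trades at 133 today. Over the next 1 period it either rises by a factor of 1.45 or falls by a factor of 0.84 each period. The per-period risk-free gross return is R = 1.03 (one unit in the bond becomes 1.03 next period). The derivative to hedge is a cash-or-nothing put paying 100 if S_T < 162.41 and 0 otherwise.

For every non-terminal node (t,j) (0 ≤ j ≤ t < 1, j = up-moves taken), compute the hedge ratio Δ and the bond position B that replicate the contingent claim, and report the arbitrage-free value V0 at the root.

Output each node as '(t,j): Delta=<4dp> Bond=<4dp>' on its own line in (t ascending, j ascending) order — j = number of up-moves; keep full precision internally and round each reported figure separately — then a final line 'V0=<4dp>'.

Risk-neutral probability p* = (R−d)/(u−d) = (1.03−0.84)/(1.45−0.84) = 0.3115.
At expiry t=1: V(1,0)=100.0000, V(1,1)=0.0000
Node (0,0) S=133.0000: V=(p*·0.0000+(1−p*)·100.0000)/1.03=66.8470; Δ=(0.0000−100.0000)/(192.8500−111.7200)=-1.2326; B=V−Δ·S=230.7815
Each (Δ,B) replicates both successor values, so the strategy is self-financing and V0 is arbitrage-free.

(0,0): Delta=-1.2326 Bond=230.7815
V0=66.8470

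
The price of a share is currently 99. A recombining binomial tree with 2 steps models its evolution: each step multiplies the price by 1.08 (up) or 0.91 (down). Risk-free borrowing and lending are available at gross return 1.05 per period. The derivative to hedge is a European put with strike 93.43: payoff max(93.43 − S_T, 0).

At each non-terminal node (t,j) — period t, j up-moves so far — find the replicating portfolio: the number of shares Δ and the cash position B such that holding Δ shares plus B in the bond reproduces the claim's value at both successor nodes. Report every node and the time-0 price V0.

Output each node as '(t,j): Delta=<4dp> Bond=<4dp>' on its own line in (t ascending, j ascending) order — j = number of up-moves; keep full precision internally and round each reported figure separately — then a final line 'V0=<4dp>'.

(0,0): Delta=-0.1143 Bond=11.6413
(1,0): Delta=-0.7475 Bond=69.2658
(1,1): Delta=0.0000 Bond=0.0000
V0=0.3234

Under the risk-neutral measure, an up-move has probability p* = (R−d)/(u−d) = 0.8235 and values discount at R = 1.05.
Payoff layer (t=2): V(2,0)=11.4481, V(2,1)=0.0000, V(2,2)=0.0000
(1,0): S=90.0900. Δ = (V_up−V_dn)/(S_up−S_dn) = (0.0000−11.4481)/(97.2972−81.9819) = -0.7475. V = [p*·0.0000 + (1−p*)·11.4481]/1.05 = 1.9241. B = V − Δ·S = 69.2658.
(1,1): S=106.9200. Δ = (V_up−V_dn)/(S_up−S_dn) = (0.0000−0.0000)/(115.4736−97.2972) = 0.0000. V = [p*·0.0000 + (1−p*)·0.0000]/1.05 = 0.0000. B = V − Δ·S = 0.0000.
(0,0): S=99.0000. Δ = (V_up−V_dn)/(S_up−S_dn) = (0.0000−1.9241)/(106.9200−90.0900) = -0.1143. V = [p*·0.0000 + (1−p*)·1.9241]/1.05 = 0.3234. B = V − Δ·S = 11.6413.
Each (Δ,B) replicates both successor values, so the strategy is self-financing and V0 is arbitrage-free.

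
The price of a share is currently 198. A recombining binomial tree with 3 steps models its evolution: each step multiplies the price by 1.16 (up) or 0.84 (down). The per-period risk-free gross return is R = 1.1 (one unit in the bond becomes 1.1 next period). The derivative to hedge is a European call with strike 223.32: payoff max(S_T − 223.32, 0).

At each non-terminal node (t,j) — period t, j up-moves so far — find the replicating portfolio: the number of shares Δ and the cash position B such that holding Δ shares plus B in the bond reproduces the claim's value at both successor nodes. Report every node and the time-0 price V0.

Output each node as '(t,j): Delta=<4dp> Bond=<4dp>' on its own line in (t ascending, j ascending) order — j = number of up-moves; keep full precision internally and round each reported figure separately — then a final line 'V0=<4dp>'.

Under the risk-neutral measure, an up-move has probability p* = (R−d)/(u−d) = 0.8125 and values discount at R = 1.1.
At expiry t=3: V(3,0)=0.0000, V(3,1)=0.0000, V(3,2)=0.4802, V(3,3)=85.7374
(2,0): S=139.7088. Δ = (V_up−V_dn)/(S_up−S_dn) = (0.0000−0.0000)/(162.0622−117.3554) = 0.0000. V = [p*·0.0000 + (1−p*)·0.0000]/1.1 = 0.0000. B = V − Δ·S = 0.0000.
(2,1): S=192.9312. Δ = (V_up−V_dn)/(S_up−S_dn) = (0.4802−0.0000)/(223.8002−162.0622) = 0.0078. V = [p*·0.4802 + (1−p*)·0.0000]/1.1 = 0.3547. B = V − Δ·S = -1.1459.
(2,2): S=266.4288. Δ = (V_up−V_dn)/(S_up−S_dn) = (85.7374−0.4802)/(309.0574−223.8002) = 1.0000. V = [p*·85.7374 + (1−p*)·0.4802]/1.1 = 63.4106. B = V − Δ·S = -203.0182.
(1,0): S=166.3200. Δ = (V_up−V_dn)/(S_up−S_dn) = (0.3547−0.0000)/(192.9312−139.7088) = 0.0067. V = [p*·0.3547 + (1−p*)·0.0000]/1.1 = 0.2620. B = V − Δ·S = -0.8464.
(1,1): S=229.6800. Δ = (V_up−V_dn)/(S_up−S_dn) = (63.4106−0.3547)/(266.4288−192.9312) = 0.8579. V = [p*·63.4106 + (1−p*)·0.3547]/1.1 = 46.8978. B = V − Δ·S = -150.1519.
(0,0): S=198.0000. Δ = (V_up−V_dn)/(S_up−S_dn) = (46.8978−0.2620)/(229.6800−166.3200) = 0.7360. V = [p*·46.8978 + (1−p*)·0.2620]/1.1 = 34.6851. B = V − Δ·S = -111.0520.
The time-0 hedge costs 34.6851, which is the no-arbitrage price.

(0,0): Delta=0.7360 Bond=-111.0520
(1,0): Delta=0.0067 Bond=-0.8464
(1,1): Delta=0.8579 Bond=-150.1519
(2,0): Delta=0.0000 Bond=0.0000
(2,1): Delta=0.0078 Bond=-1.1459
(2,2): Delta=1.0000 Bond=-203.0182
V0=34.6851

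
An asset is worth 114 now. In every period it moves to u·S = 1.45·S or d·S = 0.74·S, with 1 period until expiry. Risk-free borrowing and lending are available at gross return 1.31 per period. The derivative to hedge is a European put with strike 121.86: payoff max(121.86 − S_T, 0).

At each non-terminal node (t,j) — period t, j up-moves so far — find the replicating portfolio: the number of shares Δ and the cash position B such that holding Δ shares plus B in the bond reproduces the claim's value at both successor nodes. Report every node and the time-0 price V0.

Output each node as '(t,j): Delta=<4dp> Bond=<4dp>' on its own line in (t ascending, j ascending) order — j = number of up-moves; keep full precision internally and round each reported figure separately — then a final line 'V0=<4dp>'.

(0,0): Delta=-0.4633 Bond=58.4615
V0=5.6446

The replicating-portfolio and risk-neutral prices coincide; use p* = (1.31−0.74)/(1.45−0.74) = 0.8028 for the latter.
Payoff layer (t=1): V(1,0)=37.5000, V(1,1)=0.0000
(0,0): S=114.0000. Δ = (V_up−V_dn)/(S_up−S_dn) = (0.0000−37.5000)/(165.3000−84.3600) = -0.4633. V = [p*·0.0000 + (1−p*)·37.5000]/1.31 = 5.6446. B = V − Δ·S = 58.4615.
Self-financing check: at every node Δ·S+B equals the discounted successor values.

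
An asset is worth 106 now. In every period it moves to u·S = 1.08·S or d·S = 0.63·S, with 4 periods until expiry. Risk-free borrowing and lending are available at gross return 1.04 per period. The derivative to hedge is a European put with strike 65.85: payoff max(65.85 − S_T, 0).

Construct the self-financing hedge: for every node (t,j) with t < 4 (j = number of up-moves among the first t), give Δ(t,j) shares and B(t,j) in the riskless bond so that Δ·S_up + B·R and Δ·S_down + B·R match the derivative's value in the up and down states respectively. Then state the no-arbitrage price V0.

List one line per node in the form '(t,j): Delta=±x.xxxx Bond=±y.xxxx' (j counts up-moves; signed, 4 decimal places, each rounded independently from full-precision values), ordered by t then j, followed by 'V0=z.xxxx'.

Since d<R<u, set p* = (R−d)/(u−d) = 0.9111; price each node as the discounted p*-expectation of its children.
Terminal values V(4,·): V(4,0)=49.1519, V(4,1)=37.2246, V(4,2)=16.7779, V(4,3)=0.0000, V(4,4)=0.0000
  t=3,j=0: stock 26.5050 → up 28.6254 (V=37.2246), down 16.6981 (V=49.1519). Price 36.8123; hedge Δ=-1.0000, bond B=63.3173.
  t=3,j=1: stock 45.4371 → up 49.0721 (V=16.7779), down 28.6254 (V=37.2246). Price 17.8802; hedge Δ=-1.0000, bond B=63.3173.
  t=3,j=2: stock 77.8922 → up 84.1236 (V=0.0000), down 49.0721 (V=16.7779). Price 1.4340; hedge Δ=-0.4787, bond B=38.7183.
  t=3,j=3: stock 133.5295 → up 144.2118 (V=0.0000), down 84.1236 (V=0.0000). Price 0.0000; hedge Δ=0.0000, bond B=0.0000.
  t=2,j=0: stock 42.0714 → up 45.4371 (V=17.8802), down 26.5050 (V=36.8123). Price 18.8106; hedge Δ=-1.0000, bond B=60.8820.
  t=2,j=1: stock 72.1224 → up 77.8922 (V=1.4340), down 45.4371 (V=17.8802). Price 2.7845; hedge Δ=-0.5067, bond B=39.3316.
  t=2,j=2: stock 123.6384 → up 133.5295 (V=0.0000), down 77.8922 (V=1.4340). Price 0.1226; hedge Δ=-0.0258, bond B=3.3093.
  t=1,j=0: stock 66.7800 → up 72.1224 (V=2.7845), down 42.0714 (V=18.8106). Price 4.0472; hedge Δ=-0.5333, bond B=39.6608.
  t=1,j=1: stock 114.4800 → up 123.6384 (V=0.1226), down 72.1224 (V=2.7845). Price 0.3454; hedge Δ=-0.0517, bond B=6.2608.
  t=0,j=0: stock 106.0000 → up 114.4800 (V=0.3454), down 66.7800 (V=4.0472). Price 0.6485; hedge Δ=-0.0776, bond B=8.8747.
Self-financing check: at every node Δ·S+B equals the discounted successor values.

(0,0): Delta=-0.0776 Bond=8.8747
(1,0): Delta=-0.5333 Bond=39.6608
(1,1): Delta=-0.0517 Bond=6.2608
(2,0): Delta=-1.0000 Bond=60.8820
(2,1): Delta=-0.5067 Bond=39.3316
(2,2): Delta=-0.0258 Bond=3.3093
(3,0): Delta=-1.0000 Bond=63.3173
(3,1): Delta=-1.0000 Bond=63.3173
(3,2): Delta=-0.4787 Bond=38.7183
(3,3): Delta=0.0000 Bond=0.0000
V0=0.6485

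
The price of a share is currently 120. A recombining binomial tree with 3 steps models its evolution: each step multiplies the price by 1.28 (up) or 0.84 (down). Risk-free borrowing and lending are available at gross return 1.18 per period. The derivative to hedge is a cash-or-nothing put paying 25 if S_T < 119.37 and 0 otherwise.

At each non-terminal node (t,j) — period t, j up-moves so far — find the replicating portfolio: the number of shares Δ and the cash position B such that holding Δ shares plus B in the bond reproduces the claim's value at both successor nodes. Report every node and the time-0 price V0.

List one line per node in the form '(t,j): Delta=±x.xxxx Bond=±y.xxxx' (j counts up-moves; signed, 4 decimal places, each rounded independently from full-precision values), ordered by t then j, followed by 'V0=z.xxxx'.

Risk-neutral probability p* = (R−d)/(u−d) = (1.18−0.84)/(1.28−0.84) = 0.7727.
Terminal values V(3,·): V(3,0)=25.0000, V(3,1)=25.0000, V(3,2)=0.0000, V(3,3)=0.0000
Node (2,0) S=84.6720: V=(p*·25.0000+(1−p*)·25.0000)/1.18=21.1864; Δ=(25.0000−25.0000)/(108.3802−71.1245)=0.0000; B=V−Δ·S=21.1864
Node (2,1) S=129.0240: V=(p*·0.0000+(1−p*)·25.0000)/1.18=4.8151; Δ=(0.0000−25.0000)/(165.1507−108.3802)=-0.4404; B=V−Δ·S=61.6333
Node (2,2) S=196.6080: V=(p*·0.0000+(1−p*)·0.0000)/1.18=0.0000; Δ=(0.0000−0.0000)/(251.6582−165.1507)=0.0000; B=V−Δ·S=0.0000
Node (1,0) S=100.8000: V=(p*·4.8151+(1−p*)·21.1864)/1.18=7.2338; Δ=(4.8151−21.1864)/(129.0240−84.6720)=-0.3691; B=V−Δ·S=44.4414
Node (1,1) S=153.6000: V=(p*·0.0000+(1−p*)·4.8151)/1.18=0.9274; Δ=(0.0000−4.8151)/(196.6080−129.0240)=-0.0712; B=V−Δ·S=11.8708
Node (0,0) S=120.0000: V=(p*·0.9274+(1−p*)·7.2338)/1.18=2.0006; Δ=(0.9274−7.2338)/(153.6000−100.8000)=-0.1194; B=V−Δ·S=16.3332
Self-financing check: at every node Δ·S+B equals the discounted successor values.

(0,0): Delta=-0.1194 Bond=16.3332
(1,0): Delta=-0.3691 Bond=44.4414
(1,1): Delta=-0.0712 Bond=11.8708
(2,0): Delta=0.0000 Bond=21.1864
(2,1): Delta=-0.4404 Bond=61.6333
(2,2): Delta=0.0000 Bond=0.0000
V0=2.0006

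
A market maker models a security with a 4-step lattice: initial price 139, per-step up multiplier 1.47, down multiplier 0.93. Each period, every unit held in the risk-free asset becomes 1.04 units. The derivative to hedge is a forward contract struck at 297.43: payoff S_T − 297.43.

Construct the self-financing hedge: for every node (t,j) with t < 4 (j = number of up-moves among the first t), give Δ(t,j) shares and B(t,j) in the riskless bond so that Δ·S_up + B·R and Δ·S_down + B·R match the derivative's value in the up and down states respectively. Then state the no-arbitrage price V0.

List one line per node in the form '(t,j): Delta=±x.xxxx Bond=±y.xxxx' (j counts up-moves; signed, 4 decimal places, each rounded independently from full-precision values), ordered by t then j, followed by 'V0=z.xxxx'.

(0,0): Delta=1.0000 Bond=-254.2444
(1,0): Delta=1.0000 Bond=-264.4142
(1,1): Delta=1.0000 Bond=-264.4142
(2,0): Delta=1.0000 Bond=-274.9908
(2,1): Delta=1.0000 Bond=-274.9908
(2,2): Delta=1.0000 Bond=-274.9908
(3,0): Delta=1.0000 Bond=-285.9904
(3,1): Delta=1.0000 Bond=-285.9904
(3,2): Delta=1.0000 Bond=-285.9904
(3,3): Delta=1.0000 Bond=-285.9904
V0=-115.2444

The replicating-portfolio and risk-neutral prices coincide; use p* = (1.04−0.93)/(1.47−0.93) = 0.2037 for the latter.
Payoff layer (t=4): V(4,0)=-193.4508, V(4,1)=-133.0757, V(4,2)=-37.6442, V(4,3)=113.1991, V(4,4)=351.6289
(3,0): S=111.8056. Δ = (V_up−V_dn)/(S_up−S_dn) = (-133.0757−-193.4508)/(164.3543−103.9792) = 1.0000. V = [p*·-133.0757 + (1−p*)·-193.4508]/1.04 = -174.1848. B = V − Δ·S = -285.9904.
(3,1): S=176.7250. Δ = (V_up−V_dn)/(S_up−S_dn) = (-37.6442−-133.0757)/(259.7858−164.3543) = 1.0000. V = [p*·-37.6442 + (1−p*)·-133.0757]/1.04 = -109.2654. B = V − Δ·S = -285.9904.
(3,2): S=279.3395. Δ = (V_up−V_dn)/(S_up−S_dn) = (113.1991−-37.6442)/(410.6291−259.7858) = 1.0000. V = [p*·113.1991 + (1−p*)·-37.6442]/1.04 = -6.6508. B = V − Δ·S = -285.9904.
(3,3): S=441.5367. Δ = (V_up−V_dn)/(S_up−S_dn) = (351.6289−113.1991)/(649.0589−410.6291) = 1.0000. V = [p*·351.6289 + (1−p*)·113.1991]/1.04 = 155.5463. B = V − Δ·S = -285.9904.
(2,0): S=120.2211. Δ = (V_up−V_dn)/(S_up−S_dn) = (-109.2654−-174.1848)/(176.7250−111.8056) = 1.0000. V = [p*·-109.2654 + (1−p*)·-174.1848]/1.04 = -154.7697. B = V − Δ·S = -274.9908.
(2,1): S=190.0269. Δ = (V_up−V_dn)/(S_up−S_dn) = (-6.6508−-109.2654)/(279.3395−176.7250) = 1.0000. V = [p*·-6.6508 + (1−p*)·-109.2654]/1.04 = -84.9639. B = V − Δ·S = -274.9908.
(2,2): S=300.3651. Δ = (V_up−V_dn)/(S_up−S_dn) = (155.5463−-6.6508)/(441.5367−279.3395) = 1.0000. V = [p*·155.5463 + (1−p*)·-6.6508]/1.04 = 25.3743. B = V − Δ·S = -274.9908.
(1,0): S=129.2700. Δ = (V_up−V_dn)/(S_up−S_dn) = (-84.9639−-154.7697)/(190.0269−120.2211) = 1.0000. V = [p*·-84.9639 + (1−p*)·-154.7697]/1.04 = -135.1442. B = V − Δ·S = -264.4142.
(1,1): S=204.3300. Δ = (V_up−V_dn)/(S_up−S_dn) = (25.3743−-84.9639)/(300.3651−190.0269) = 1.0000. V = [p*·25.3743 + (1−p*)·-84.9639]/1.04 = -60.0842. B = V − Δ·S = -264.4142.
(0,0): S=139.0000. Δ = (V_up−V_dn)/(S_up−S_dn) = (-60.0842−-135.1442)/(204.3300−129.2700) = 1.0000. V = [p*·-60.0842 + (1−p*)·-135.1442]/1.04 = -115.2444. B = V − Δ·S = -254.2444.
Root portfolio cost Δ·139+B reproduces V0=-115.2444.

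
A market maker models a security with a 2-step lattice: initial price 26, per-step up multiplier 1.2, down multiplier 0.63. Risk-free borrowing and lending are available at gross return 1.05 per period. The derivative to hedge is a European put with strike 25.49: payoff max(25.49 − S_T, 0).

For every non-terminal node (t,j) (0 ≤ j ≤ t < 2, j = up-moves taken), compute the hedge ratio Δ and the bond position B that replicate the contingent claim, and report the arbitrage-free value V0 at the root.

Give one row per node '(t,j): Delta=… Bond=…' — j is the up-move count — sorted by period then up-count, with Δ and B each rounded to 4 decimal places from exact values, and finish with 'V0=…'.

(0,0): Delta=-0.4341 Bond=14.2928
(1,0): Delta=-1.0000 Bond=24.2762
(1,1): Delta=-0.3280 Bond=11.6972
V0=3.0051

Under the risk-neutral measure, an up-move has probability p* = (R−d)/(u−d) = 0.7368 and values discount at R = 1.05.
Terminal payoffs: V(2,0)=15.1706, V(2,1)=5.8340, V(2,2)=0.0000
(1,0): S=16.3800. Δ = (V_up−V_dn)/(S_up−S_dn) = (5.8340−15.1706)/(19.6560−10.3194) = -1.0000. V = [p*·5.8340 + (1−p*)·15.1706]/1.05 = 7.8962. B = V − Δ·S = 24.2762.
(1,1): S=31.2000. Δ = (V_up−V_dn)/(S_up−S_dn) = (0.0000−5.8340)/(37.4400−19.6560) = -0.3280. V = [p*·0.0000 + (1−p*)·5.8340]/1.05 = 1.4622. B = V − Δ·S = 11.6972.
(0,0): S=26.0000. Δ = (V_up−V_dn)/(S_up−S_dn) = (1.4622−7.8962)/(31.2000−16.3800) = -0.4341. V = [p*·1.4622 + (1−p*)·7.8962]/1.05 = 3.0051. B = V − Δ·S = 14.2928.
The time-0 hedge costs 3.0051, which is the no-arbitrage price.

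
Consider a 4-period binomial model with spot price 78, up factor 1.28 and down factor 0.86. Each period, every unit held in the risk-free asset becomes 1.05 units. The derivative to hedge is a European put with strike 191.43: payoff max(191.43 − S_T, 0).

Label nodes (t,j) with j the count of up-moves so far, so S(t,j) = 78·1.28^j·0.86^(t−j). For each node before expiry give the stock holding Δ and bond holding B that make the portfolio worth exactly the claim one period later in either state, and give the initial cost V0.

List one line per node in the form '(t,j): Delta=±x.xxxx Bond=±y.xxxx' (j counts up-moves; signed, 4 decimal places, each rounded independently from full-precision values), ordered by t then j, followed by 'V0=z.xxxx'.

Under the risk-neutral measure, an up-move has probability p* = (R−d)/(u−d) = 0.4524 and values discount at R = 1.05.
Payoff layer (t=4): V(4,0)=148.7634, V(4,1)=127.9262, V(4,2)=96.9127, V(4,3)=50.7530, V(4,4)=0.0000
(3,0): S=49.6124. Δ = (V_up−V_dn)/(S_up−S_dn) = (127.9262−148.7634)/(63.5038−42.6666) = -1.0000. V = [p*·127.9262 + (1−p*)·148.7634]/1.05 = 132.7019. B = V − Δ·S = 182.3143.
(3,1): S=73.8417. Δ = (V_up−V_dn)/(S_up−S_dn) = (96.9127−127.9262)/(94.5173−63.5038) = -1.0000. V = [p*·96.9127 + (1−p*)·127.9262]/1.05 = 108.4726. B = V − Δ·S = 182.3143.
(3,2): S=109.9039. Δ = (V_up−V_dn)/(S_up−S_dn) = (50.7530−96.9127)/(140.6770−94.5173) = -1.0000. V = [p*·50.7530 + (1−p*)·96.9127]/1.05 = 72.4104. B = V − Δ·S = 182.3143.
(3,3): S=163.5779. Δ = (V_up−V_dn)/(S_up−S_dn) = (0.0000−50.7530)/(209.3797−140.6770) = -0.7387. V = [p*·0.0000 + (1−p*)·50.7530]/1.05 = 26.4698. B = V − Δ·S = 147.3104.
(2,0): S=57.6888. Δ = (V_up−V_dn)/(S_up−S_dn) = (108.4726−132.7019)/(73.8417−49.6124) = -1.0000. V = [p*·108.4726 + (1−p*)·132.7019]/1.05 = 115.9439. B = V − Δ·S = 173.6327.
(2,1): S=85.8624. Δ = (V_up−V_dn)/(S_up−S_dn) = (72.4104−108.4726)/(109.9039−73.8417) = -1.0000. V = [p*·72.4104 + (1−p*)·108.4726]/1.05 = 87.7703. B = V − Δ·S = 173.6327.
(2,2): S=127.7952. Δ = (V_up−V_dn)/(S_up−S_dn) = (26.4698−72.4104)/(163.5779−109.9039) = -0.8559. V = [p*·26.4698 + (1−p*)·72.4104]/1.05 = 49.1693. B = V − Δ·S = 158.5516.
(1,0): S=67.0800. Δ = (V_up−V_dn)/(S_up−S_dn) = (87.7703−115.9439)/(85.8624−57.6888) = -1.0000. V = [p*·87.7703 + (1−p*)·115.9439]/1.05 = 98.2844. B = V − Δ·S = 165.3644.
(1,1): S=99.8400. Δ = (V_up−V_dn)/(S_up−S_dn) = (49.1693−87.7703)/(127.7952−85.8624) = -0.9205. V = [p*·49.1693 + (1−p*)·87.7703]/1.05 = 66.9599. B = V − Δ·S = 158.8669.
(0,0): S=78.0000. Δ = (V_up−V_dn)/(S_up−S_dn) = (66.9599−98.2844)/(99.8400−67.0800) = -0.9562. V = [p*·66.9599 + (1−p*)·98.2844]/1.05 = 80.1084. B = V − Δ·S = 154.6906.
The time-0 hedge costs 80.1084, which is the no-arbitrage price.

(0,0): Delta=-0.9562 Bond=154.6906
(1,0): Delta=-1.0000 Bond=165.3644
(1,1): Delta=-0.9205 Bond=158.8669
(2,0): Delta=-1.0000 Bond=173.6327
(2,1): Delta=-1.0000 Bond=173.6327
(2,2): Delta=-0.8559 Bond=158.5516
(3,0): Delta=-1.0000 Bond=182.3143
(3,1): Delta=-1.0000 Bond=182.3143
(3,2): Delta=-1.0000 Bond=182.3143
(3,3): Delta=-0.7387 Bond=147.3104
V0=80.1084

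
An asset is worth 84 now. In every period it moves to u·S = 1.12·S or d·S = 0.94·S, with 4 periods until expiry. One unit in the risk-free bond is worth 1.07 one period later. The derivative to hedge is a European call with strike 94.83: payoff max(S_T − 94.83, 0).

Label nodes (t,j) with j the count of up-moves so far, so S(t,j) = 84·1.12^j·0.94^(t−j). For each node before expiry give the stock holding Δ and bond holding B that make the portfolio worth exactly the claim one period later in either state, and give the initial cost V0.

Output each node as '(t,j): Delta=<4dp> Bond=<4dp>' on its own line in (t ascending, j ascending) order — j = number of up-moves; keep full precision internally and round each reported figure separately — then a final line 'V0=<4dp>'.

(0,0): Delta=0.8099 Bond=-55.1398
(1,0): Delta=0.5162 Bond=-35.8060
(1,1): Delta=0.9047 Bond=-67.9203
(2,0): Delta=0.0000 Bond=0.0000
(2,1): Delta=0.6828 Bond=-53.0479
(2,2): Delta=0.9764 Bond=-80.2234
(3,0): Delta=0.0000 Bond=0.0000
(3,1): Delta=0.0000 Bond=0.0000
(3,2): Delta=0.9032 Bond=-78.5926
(3,3): Delta=1.0000 Bond=-88.6262
V0=12.8937

No-arbitrage ⇒ martingale measure with p* = (R−d)/(u−d) = 0.7222.
At expiry t=4: V(4,0)=0.0000, V(4,1)=0.0000, V(4,2)=0.0000, V(4,3)=16.1031, V(4,4)=37.3456
Node (3,0) S=69.7691: V=(p*·0.0000+(1−p*)·0.0000)/1.07=0.0000; Δ=(0.0000−0.0000)/(78.1413−65.5829)=0.0000; B=V−Δ·S=0.0000
Node (3,1) S=83.1291: V=(p*·0.0000+(1−p*)·0.0000)/1.07=0.0000; Δ=(0.0000−0.0000)/(93.1046−78.1413)=0.0000; B=V−Δ·S=0.0000
Node (3,2) S=99.0474: V=(p*·16.1031+(1−p*)·0.0000)/1.07=10.8692; Δ=(16.1031−0.0000)/(110.9331−93.1046)=0.9032; B=V−Δ·S=-78.5926
Node (3,3) S=118.0140: V=(p*·37.3456+(1−p*)·16.1031)/1.07=29.3878; Δ=(37.3456−16.1031)/(132.1756−110.9331)=1.0000; B=V−Δ·S=-88.6262
Node (2,0) S=74.2224: V=(p*·0.0000+(1−p*)·0.0000)/1.07=0.0000; Δ=(0.0000−0.0000)/(83.1291−69.7691)=0.0000; B=V−Δ·S=0.0000
Node (2,1) S=88.4352: V=(p*·10.8692+(1−p*)·0.0000)/1.07=7.3364; Δ=(10.8692−0.0000)/(99.0474−83.1291)=0.6828; B=V−Δ·S=-53.0479
Node (2,2) S=105.3696: V=(p*·29.3878+(1−p*)·10.8692)/1.07=22.6577; Δ=(29.3878−10.8692)/(118.0140−99.0474)=0.9764; B=V−Δ·S=-80.2234
Node (1,0) S=78.9600: V=(p*·7.3364+(1−p*)·0.0000)/1.07=4.9519; Δ=(7.3364−0.0000)/(88.4352−74.2224)=0.5162; B=V−Δ·S=-35.8060
Node (1,1) S=94.0800: V=(p*·22.6577+(1−p*)·7.3364)/1.07=17.1979; Δ=(22.6577−7.3364)/(105.3696−88.4352)=0.9047; B=V−Δ·S=-67.9203
Node (0,0) S=84.0000: V=(p*·17.1979+(1−p*)·4.9519)/1.07=12.8937; Δ=(17.1979−4.9519)/(94.0800−78.9600)=0.8099; B=V−Δ·S=-55.1398
Self-financing check: at every node Δ·S+B equals the discounted successor values.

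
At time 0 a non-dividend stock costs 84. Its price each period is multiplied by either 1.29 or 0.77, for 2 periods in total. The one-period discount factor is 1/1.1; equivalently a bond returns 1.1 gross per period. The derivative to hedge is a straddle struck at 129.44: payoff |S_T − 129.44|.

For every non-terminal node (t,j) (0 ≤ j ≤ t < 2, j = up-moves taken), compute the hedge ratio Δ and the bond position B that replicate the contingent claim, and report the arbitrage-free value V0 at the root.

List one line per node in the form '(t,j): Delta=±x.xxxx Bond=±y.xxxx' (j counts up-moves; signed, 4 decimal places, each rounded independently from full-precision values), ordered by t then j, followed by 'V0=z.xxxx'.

Under the risk-neutral measure, an up-move has probability p* = (R−d)/(u−d) = 0.6346 and values discount at R = 1.1.
Terminal values V(2,·): V(2,0)=79.6364, V(2,1)=46.0028, V(2,2)=10.3444
Node (1,0) S=64.6800: V=(p*·46.0028+(1−p*)·79.6364)/1.1=52.9927; Δ=(46.0028−79.6364)/(83.4372−49.8036)=-1.0000; B=V−Δ·S=117.6727
Node (1,1) S=108.3600: V=(p*·10.3444+(1−p*)·46.0028)/1.1=21.2486; Δ=(10.3444−46.0028)/(139.7844−83.4372)=-0.6328; B=V−Δ·S=89.8224
Node (0,0) S=84.0000: V=(p*·21.2486+(1−p*)·52.9927)/1.1=29.8613; Δ=(21.2486−52.9927)/(108.3600−64.6800)=-0.7267; B=V−Δ·S=90.9077
Each (Δ,B) replicates both successor values, so the strategy is self-financing and V0 is arbitrage-free.

(0,0): Delta=-0.7267 Bond=90.9077
(1,0): Delta=-1.0000 Bond=117.6727
(1,1): Delta=-0.6328 Bond=89.8224
V0=29.8613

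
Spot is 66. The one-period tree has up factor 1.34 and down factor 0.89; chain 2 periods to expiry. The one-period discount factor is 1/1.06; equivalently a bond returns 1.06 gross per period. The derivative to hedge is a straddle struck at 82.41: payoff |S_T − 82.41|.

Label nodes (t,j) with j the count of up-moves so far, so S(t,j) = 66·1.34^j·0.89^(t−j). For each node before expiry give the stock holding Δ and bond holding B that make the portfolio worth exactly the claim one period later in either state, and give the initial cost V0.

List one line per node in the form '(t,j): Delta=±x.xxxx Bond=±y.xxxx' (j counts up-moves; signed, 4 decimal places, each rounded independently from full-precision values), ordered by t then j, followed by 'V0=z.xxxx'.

(0,0): Delta=-0.1336 Bond=25.3343
(1,0): Delta=-1.0000 Bond=77.7453
(1,1): Delta=0.8141 Bond=-56.9660
V0=16.5151

No-arbitrage ⇒ martingale measure with p* = (R−d)/(u−d) = 0.3778.
Terminal values V(2,·): V(2,0)=30.1314, V(2,1)=3.6984, V(2,2)=36.0996
  t=1,j=0: stock 58.7400 → up 78.7116 (V=3.6984), down 52.2786 (V=30.1314). Price 19.0053; hedge Δ=-1.0000, bond B=77.7453.
  t=1,j=1: stock 88.4400 → up 118.5096 (V=36.0996), down 78.7116 (V=3.6984). Price 15.0367; hedge Δ=0.8141, bond B=-56.9660.
  t=0,j=0: stock 66.0000 → up 88.4400 (V=15.0367), down 58.7400 (V=19.0053). Price 16.5151; hedge Δ=-0.1336, bond B=25.3343.
The time-0 hedge costs 16.5151, which is the no-arbitrage price.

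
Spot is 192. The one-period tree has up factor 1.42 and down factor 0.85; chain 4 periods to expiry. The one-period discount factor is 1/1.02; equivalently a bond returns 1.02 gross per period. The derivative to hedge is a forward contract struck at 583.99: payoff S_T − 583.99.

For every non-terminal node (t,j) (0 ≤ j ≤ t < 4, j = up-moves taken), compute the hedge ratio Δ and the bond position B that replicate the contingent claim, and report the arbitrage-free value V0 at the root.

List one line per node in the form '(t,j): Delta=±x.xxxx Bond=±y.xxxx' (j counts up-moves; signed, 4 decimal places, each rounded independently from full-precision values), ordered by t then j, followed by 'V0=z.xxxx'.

Risk-neutral probability p* = (R−d)/(u−d) = (1.02−0.85)/(1.42−0.85) = 0.2982.
Terminal payoffs: V(4,0)=-483.7648, V(4,1)=-416.5550, V(4,2)=-304.2750, V(4,3)=-116.7014, V(4,4)=196.6568
(3,0): S=117.9120. Δ = (V_up−V_dn)/(S_up−S_dn) = (-416.5550−-483.7648)/(167.4350−100.2252) = 1.0000. V = [p*·-416.5550 + (1−p*)·-483.7648]/1.02 = -454.6272. B = V − Δ·S = -572.5392.
(3,1): S=196.9824. Δ = (V_up−V_dn)/(S_up−S_dn) = (-304.2750−-416.5550)/(279.7150−167.4350) = 1.0000. V = [p*·-304.2750 + (1−p*)·-416.5550]/1.02 = -375.5568. B = V − Δ·S = -572.5392.
(3,2): S=329.0765. Δ = (V_up−V_dn)/(S_up−S_dn) = (-116.7014−-304.2750)/(467.2886−279.7150) = 1.0000. V = [p*·-116.7014 + (1−p*)·-304.2750]/1.02 = -243.4627. B = V − Δ·S = -572.5392.
(3,3): S=549.7513. Δ = (V_up−V_dn)/(S_up−S_dn) = (196.6568−-116.7014)/(780.6468−467.2886) = 1.0000. V = [p*·196.6568 + (1−p*)·-116.7014]/1.02 = -22.7879. B = V − Δ·S = -572.5392.
(2,0): S=138.7200. Δ = (V_up−V_dn)/(S_up−S_dn) = (-375.5568−-454.6272)/(196.9824−117.9120) = 1.0000. V = [p*·-375.5568 + (1−p*)·-454.6272]/1.02 = -422.5930. B = V − Δ·S = -561.3130.
(2,1): S=231.7440. Δ = (V_up−V_dn)/(S_up−S_dn) = (-243.4627−-375.5568)/(329.0765−196.9824) = 1.0000. V = [p*·-243.4627 + (1−p*)·-375.5568]/1.02 = -329.5690. B = V − Δ·S = -561.3130.
(2,2): S=387.1488. Δ = (V_up−V_dn)/(S_up−S_dn) = (-22.7879−-243.4627)/(549.7513−329.0765) = 1.0000. V = [p*·-22.7879 + (1−p*)·-243.4627]/1.02 = -174.1642. B = V − Δ·S = -561.3130.
(1,0): S=163.2000. Δ = (V_up−V_dn)/(S_up−S_dn) = (-329.5690−-422.5930)/(231.7440−138.7200) = 1.0000. V = [p*·-329.5690 + (1−p*)·-422.5930]/1.02 = -387.1068. B = V − Δ·S = -550.3068.
(1,1): S=272.6400. Δ = (V_up−V_dn)/(S_up−S_dn) = (-174.1642−-329.5690)/(387.1488−231.7440) = 1.0000. V = [p*·-174.1642 + (1−p*)·-329.5690]/1.02 = -277.6668. B = V − Δ·S = -550.3068.
(0,0): S=192.0000. Δ = (V_up−V_dn)/(S_up−S_dn) = (-277.6668−-387.1068)/(272.6400−163.2000) = 1.0000. V = [p*·-277.6668 + (1−p*)·-387.1068]/1.02 = -347.5165. B = V − Δ·S = -539.5165.
Root portfolio cost Δ·192+B reproduces V0=-347.5165.

(0,0): Delta=1.0000 Bond=-539.5165
(1,0): Delta=1.0000 Bond=-550.3068
(1,1): Delta=1.0000 Bond=-550.3068
(2,0): Delta=1.0000 Bond=-561.3130
(2,1): Delta=1.0000 Bond=-561.3130
(2,2): Delta=1.0000 Bond=-561.3130
(3,0): Delta=1.0000 Bond=-572.5392
(3,1): Delta=1.0000 Bond=-572.5392
(3,2): Delta=1.0000 Bond=-572.5392
(3,3): Delta=1.0000 Bond=-572.5392
V0=-347.5165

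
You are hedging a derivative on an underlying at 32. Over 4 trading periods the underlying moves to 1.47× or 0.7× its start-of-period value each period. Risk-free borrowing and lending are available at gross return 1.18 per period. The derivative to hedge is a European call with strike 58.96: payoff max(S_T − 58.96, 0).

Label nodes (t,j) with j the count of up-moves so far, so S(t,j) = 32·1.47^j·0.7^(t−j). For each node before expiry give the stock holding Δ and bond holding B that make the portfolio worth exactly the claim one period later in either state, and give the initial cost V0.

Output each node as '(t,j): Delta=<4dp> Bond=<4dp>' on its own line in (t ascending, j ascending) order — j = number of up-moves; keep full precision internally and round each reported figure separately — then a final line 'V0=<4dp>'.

(0,0): Delta=0.6006 Bond=-9.8773
(1,0): Delta=0.1973 Bond=-2.6219
(1,1): Delta=0.7166 Bond=-17.1129
(2,0): Delta=0.0000 Bond=0.0000
(2,1): Delta=0.2541 Bond=-4.9630
(2,2): Delta=0.8497 Bond=-29.3948
(3,0): Delta=0.0000 Bond=0.0000
(3,1): Delta=0.0000 Bond=0.0000
(3,2): Delta=0.3272 Bond=-9.3945
(3,3): Delta=1.0000 Bond=-49.9661
V0=9.3414

Under the risk-neutral measure, an up-move has probability p* = (R−d)/(u−d) = 0.6234 and values discount at R = 1.18.
At expiry t=4: V(4,0)=0.0000, V(4,1)=0.0000, V(4,2)=0.0000, V(4,3)=12.1941, V(4,4)=90.4636
(3,0): S=10.9760. Δ = (V_up−V_dn)/(S_up−S_dn) = (0.0000−0.0000)/(16.1347−7.6832) = 0.0000. V = [p*·0.0000 + (1−p*)·0.0000]/1.18 = 0.0000. B = V − Δ·S = 0.0000.
(3,1): S=23.0496. Δ = (V_up−V_dn)/(S_up−S_dn) = (0.0000−0.0000)/(33.8829−16.1347) = 0.0000. V = [p*·0.0000 + (1−p*)·0.0000]/1.18 = 0.0000. B = V − Δ·S = 0.0000.
(3,2): S=48.4042. Δ = (V_up−V_dn)/(S_up−S_dn) = (12.1941−0.0000)/(71.1541−33.8829) = 0.3272. V = [p*·12.1941 + (1−p*)·0.0000]/1.18 = 6.4420. B = V − Δ·S = -9.3945.
(3,3): S=101.6487. Δ = (V_up−V_dn)/(S_up−S_dn) = (90.4636−12.1941)/(149.4236−71.1541) = 1.0000. V = [p*·90.4636 + (1−p*)·12.1941]/1.18 = 51.6826. B = V − Δ·S = -49.9661.
(2,0): S=15.6800. Δ = (V_up−V_dn)/(S_up−S_dn) = (0.0000−0.0000)/(23.0496−10.9760) = 0.0000. V = [p*·0.0000 + (1−p*)·0.0000]/1.18 = 0.0000. B = V − Δ·S = 0.0000.
(2,1): S=32.9280. Δ = (V_up−V_dn)/(S_up−S_dn) = (6.4420−0.0000)/(48.4042−23.0496) = 0.2541. V = [p*·6.4420 + (1−p*)·0.0000]/1.18 = 3.4032. B = V − Δ·S = -4.9630.
(2,2): S=69.1488. Δ = (V_up−V_dn)/(S_up−S_dn) = (51.6826−6.4420)/(101.6487−48.4042) = 0.8497. V = [p*·51.6826 + (1−p*)·6.4420]/1.18 = 29.3593. B = V − Δ·S = -29.3948.
(1,0): S=22.4000. Δ = (V_up−V_dn)/(S_up−S_dn) = (3.4032−0.0000)/(32.9280−15.6800) = 0.1973. V = [p*·3.4032 + (1−p*)·0.0000]/1.18 = 1.7979. B = V − Δ·S = -2.6219.
(1,1): S=47.0400. Δ = (V_up−V_dn)/(S_up−S_dn) = (29.3593−3.4032)/(69.1488−32.9280) = 0.7166. V = [p*·29.3593 + (1−p*)·3.4032]/1.18 = 16.5963. B = V − Δ·S = -17.1129.
(0,0): S=32.0000. Δ = (V_up−V_dn)/(S_up−S_dn) = (16.5963−1.7979)/(47.0400−22.4000) = 0.6006. V = [p*·16.5963 + (1−p*)·1.7979]/1.18 = 9.3414. B = V − Δ·S = -9.8773.
The time-0 hedge costs 9.3414, which is the no-arbitrage price.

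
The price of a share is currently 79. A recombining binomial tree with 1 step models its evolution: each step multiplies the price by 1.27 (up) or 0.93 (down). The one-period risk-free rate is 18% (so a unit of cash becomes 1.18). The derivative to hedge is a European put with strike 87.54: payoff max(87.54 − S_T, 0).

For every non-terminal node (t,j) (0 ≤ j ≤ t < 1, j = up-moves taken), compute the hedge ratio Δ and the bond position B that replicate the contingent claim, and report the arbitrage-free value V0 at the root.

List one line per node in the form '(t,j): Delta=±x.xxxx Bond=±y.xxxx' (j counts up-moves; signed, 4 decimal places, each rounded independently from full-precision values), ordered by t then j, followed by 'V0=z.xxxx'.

Risk-neutral probability p* = (R−d)/(u−d) = (1.18−0.93)/(1.27−0.93) = 0.7353.
Payoff layer (t=1): V(1,0)=14.0700, V(1,1)=0.0000
  t=0,j=0: stock 79.0000 → up 100.3300 (V=0.0000), down 73.4700 (V=14.0700). Price 3.1563; hedge Δ=-0.5238, bond B=44.5386.
The time-0 hedge costs 3.1563, which is the no-arbitrage price.

(0,0): Delta=-0.5238 Bond=44.5386
V0=3.1563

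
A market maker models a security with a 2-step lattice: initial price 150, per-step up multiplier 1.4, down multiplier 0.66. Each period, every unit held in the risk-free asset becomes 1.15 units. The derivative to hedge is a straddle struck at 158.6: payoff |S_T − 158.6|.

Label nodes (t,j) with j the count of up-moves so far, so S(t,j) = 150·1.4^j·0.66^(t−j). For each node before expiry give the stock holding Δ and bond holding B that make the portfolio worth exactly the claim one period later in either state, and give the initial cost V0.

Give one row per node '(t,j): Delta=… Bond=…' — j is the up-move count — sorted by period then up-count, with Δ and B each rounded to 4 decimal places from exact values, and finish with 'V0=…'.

The replicating-portfolio and risk-neutral prices coincide; use p* = (1.15−0.66)/(1.4−0.66) = 0.6622 for the latter.
Terminal values V(2,·): V(2,0)=93.2600, V(2,1)=20.0000, V(2,2)=135.4000
Node (1,0) S=99.0000: V=(p*·20.0000+(1−p*)·93.2600)/1.15=38.9130; Δ=(20.0000−93.2600)/(138.6000−65.3400)=-1.0000; B=V−Δ·S=137.9130
Node (1,1) S=210.0000: V=(p*·135.4000+(1−p*)·20.0000)/1.15=83.8378; Δ=(135.4000−20.0000)/(294.0000−138.6000)=0.7426; B=V−Δ·S=-72.1081
Node (0,0) S=150.0000: V=(p*·83.8378+(1−p*)·38.9130)/1.15=59.7048; Δ=(83.8378−38.9130)/(210.0000−99.0000)=0.4047; B=V−Δ·S=-1.0044
Self-financing check: at every node Δ·S+B equals the discounted successor values.

(0,0): Delta=0.4047 Bond=-1.0044
(1,0): Delta=-1.0000 Bond=137.9130
(1,1): Delta=0.7426 Bond=-72.1081
V0=59.7048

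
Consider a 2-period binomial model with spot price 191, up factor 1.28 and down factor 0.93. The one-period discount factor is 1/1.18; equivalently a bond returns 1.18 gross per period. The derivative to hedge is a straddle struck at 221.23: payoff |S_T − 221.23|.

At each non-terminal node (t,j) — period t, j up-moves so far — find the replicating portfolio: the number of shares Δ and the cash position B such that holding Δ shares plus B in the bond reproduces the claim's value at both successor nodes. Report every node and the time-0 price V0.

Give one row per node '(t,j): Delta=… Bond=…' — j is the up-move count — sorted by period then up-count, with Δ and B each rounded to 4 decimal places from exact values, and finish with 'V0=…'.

(0,0): Delta=0.5941 Bond=-74.7847
(1,0): Delta=-0.8026 Bond=159.8470
(1,1): Delta=1.0000 Bond=-187.4831
V0=38.6863

Risk-neutral probability p* = (R−d)/(u−d) = (1.18−0.93)/(1.28−0.93) = 0.7143.
Payoff layer (t=2): V(2,0)=56.0341, V(2,1)=6.1364, V(2,2)=91.7044
Node (1,0) S=177.6300: V=(p*·6.1364+(1−p*)·56.0341)/1.18=17.2821; Δ=(6.1364−56.0341)/(227.3664−165.1959)=-0.8026; B=V−Δ·S=159.8470
Node (1,1) S=244.4800: V=(p*·91.7044+(1−p*)·6.1364)/1.18=56.9969; Δ=(91.7044−6.1364)/(312.9344−227.3664)=1.0000; B=V−Δ·S=-187.4831
Node (0,0) S=191.0000: V=(p*·56.9969+(1−p*)·17.2821)/1.18=38.6863; Δ=(56.9969−17.2821)/(244.4800−177.6300)=0.5941; B=V−Δ·S=-74.7847
Each (Δ,B) replicates both successor values, so the strategy is self-financing and V0 is arbitrage-free.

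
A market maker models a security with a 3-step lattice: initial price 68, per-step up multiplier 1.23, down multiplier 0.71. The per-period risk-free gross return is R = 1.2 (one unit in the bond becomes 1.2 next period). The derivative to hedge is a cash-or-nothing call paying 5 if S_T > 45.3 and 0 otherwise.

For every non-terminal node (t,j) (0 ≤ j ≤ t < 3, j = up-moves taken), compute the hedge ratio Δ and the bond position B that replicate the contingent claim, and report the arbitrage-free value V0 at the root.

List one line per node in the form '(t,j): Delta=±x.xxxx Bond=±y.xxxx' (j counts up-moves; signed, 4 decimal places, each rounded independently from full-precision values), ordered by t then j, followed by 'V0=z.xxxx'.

(0,0): Delta=0.0107 Bond=2.1397
(1,0): Delta=0.1564 Bond=-4.4674
(1,1): Delta=0.0055 Bond=2.9984
(2,0): Delta=0.0000 Bond=0.0000
(2,1): Delta=0.1619 Bond=-5.6891
(2,2): Delta=0.0000 Bond=4.1667
V0=2.8657

Risk-neutral probability p* = (R−d)/(u−d) = (1.2−0.71)/(1.23−0.71) = 0.9423.
At expiry t=3: V(3,0)=0.0000, V(3,1)=0.0000, V(3,2)=5.0000, V(3,3)=5.0000
Node (2,0) S=34.2788: V=(p*·0.0000+(1−p*)·0.0000)/1.2=0.0000; Δ=(0.0000−0.0000)/(42.1629−24.3379)=0.0000; B=V−Δ·S=0.0000
Node (2,1) S=59.3844: V=(p*·5.0000+(1−p*)·0.0000)/1.2=3.9263; Δ=(5.0000−0.0000)/(73.0428−42.1629)=0.1619; B=V−Δ·S=-5.6891
Node (2,2) S=102.8772: V=(p*·5.0000+(1−p*)·5.0000)/1.2=4.1667; Δ=(5.0000−5.0000)/(126.5390−73.0428)=0.0000; B=V−Δ·S=4.1667
Node (1,0) S=48.2800: V=(p*·3.9263+(1−p*)·0.0000)/1.2=3.0831; Δ=(3.9263−0.0000)/(59.3844−34.2788)=0.1564; B=V−Δ·S=-4.4674
Node (1,1) S=83.6400: V=(p*·4.1667+(1−p*)·3.9263)/1.2=3.4607; Δ=(4.1667−3.9263)/(102.8772−59.3844)=0.0055; B=V−Δ·S=2.9984
Node (0,0) S=68.0000: V=(p*·3.4607+(1−p*)·3.0831)/1.2=2.8657; Δ=(3.4607−3.0831)/(83.6400−48.2800)=0.0107; B=V−Δ·S=2.1397
Self-financing check: at every node Δ·S+B equals the discounted successor values.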